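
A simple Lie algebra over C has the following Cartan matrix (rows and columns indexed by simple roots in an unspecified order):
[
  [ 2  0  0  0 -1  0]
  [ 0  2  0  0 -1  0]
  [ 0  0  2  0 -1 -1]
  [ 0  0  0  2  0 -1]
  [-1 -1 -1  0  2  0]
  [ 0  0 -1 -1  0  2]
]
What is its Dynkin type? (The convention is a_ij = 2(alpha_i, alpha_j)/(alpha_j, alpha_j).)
D_6 (so(12))

The matrix has rank 6 with 2's on the diagonal. Reading the off-diagonal entries as Dynkin edges (a single edge where a_ij = a_ji = -1; a double or triple edge where a_ij * a_ji = 2 or 3), the diagram is a chain of 4 nodes with a fork of two nodes at one end (D_6). One simple-root ordering that puts it in standard form is (alpha_4, alpha_6, alpha_3, alpha_5, alpha_1, alpha_2). So the algebra is type D_6, i.e. so(12).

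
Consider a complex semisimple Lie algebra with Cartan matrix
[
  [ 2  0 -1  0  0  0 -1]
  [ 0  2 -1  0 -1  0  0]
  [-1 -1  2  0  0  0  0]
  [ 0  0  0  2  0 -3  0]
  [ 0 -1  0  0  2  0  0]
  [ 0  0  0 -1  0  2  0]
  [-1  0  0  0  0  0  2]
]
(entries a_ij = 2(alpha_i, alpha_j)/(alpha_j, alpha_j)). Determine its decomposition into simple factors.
The diagram associated to this matrix has two connected components: the simple roots {alpha_1, alpha_2, alpha_3, alpha_5, alpha_7} form a chain of 5 nodes with single edges (A_5), and {alpha_4, alpha_6} form two nodes joined by a triple edge (G_2). A semisimple Lie algebra decomposes uniquely as the direct sum of simple ideals, one per connected component of its Dynkin diagram, so g ≅ A_5 ⊕ G_2 (dimension 35 + 14 = 49).

A_5 (sl(6)) ⊕ G_2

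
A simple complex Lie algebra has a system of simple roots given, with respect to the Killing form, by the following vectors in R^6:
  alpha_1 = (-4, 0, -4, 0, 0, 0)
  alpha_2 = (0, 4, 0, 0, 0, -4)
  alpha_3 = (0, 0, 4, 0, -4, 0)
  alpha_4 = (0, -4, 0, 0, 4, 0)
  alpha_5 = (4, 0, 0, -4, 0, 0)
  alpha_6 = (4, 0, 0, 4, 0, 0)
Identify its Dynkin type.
Compute the Cartan integers a_ij = 2(alpha_i, alpha_j)/(alpha_j, alpha_j); the resulting 6x6 Cartan matrix is
[[2, 0, -1, 0, -1, -1], [0, 2, 0, -1, 0, 0], [-1, 0, 2, -1, 0, 0], [0, -1, -1, 2, 0, 0], [-1, 0, 0, 0, 2, 0], [-1, 0, 0, 0, 0, 2]].
All simple roots have the same length, so the diagram is simply laced. The associated Dynkin diagram is a chain of 4 nodes with a fork of two nodes at one end (D_6), so the type is D_6 (the algebra so(12)).

D_6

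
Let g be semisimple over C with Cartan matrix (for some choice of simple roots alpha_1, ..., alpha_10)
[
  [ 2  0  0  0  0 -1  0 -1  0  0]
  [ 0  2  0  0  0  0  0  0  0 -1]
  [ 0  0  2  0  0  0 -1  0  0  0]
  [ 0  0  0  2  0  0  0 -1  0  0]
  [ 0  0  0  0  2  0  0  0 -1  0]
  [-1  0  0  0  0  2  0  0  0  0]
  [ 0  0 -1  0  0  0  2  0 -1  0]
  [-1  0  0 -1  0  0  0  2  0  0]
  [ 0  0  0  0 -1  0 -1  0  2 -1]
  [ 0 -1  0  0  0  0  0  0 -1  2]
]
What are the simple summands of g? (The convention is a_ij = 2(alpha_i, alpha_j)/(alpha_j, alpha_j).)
The diagram associated to this matrix has two connected components: the simple roots {alpha_1, alpha_4, alpha_6, alpha_8} form a chain of 4 nodes with single edges (A_4), and {alpha_2, alpha_3, alpha_5, alpha_7, alpha_9, alpha_10} form a chain of 5 nodes with one extra node attached to the third node from one end (E_6). A semisimple Lie algebra decomposes uniquely as the direct sum of simple ideals, one per connected component of its Dynkin diagram, so g ≅ A_4 ⊕ E_6 (dimension 24 + 78 = 102).

A_4 (sl(5)) ⊕ E_6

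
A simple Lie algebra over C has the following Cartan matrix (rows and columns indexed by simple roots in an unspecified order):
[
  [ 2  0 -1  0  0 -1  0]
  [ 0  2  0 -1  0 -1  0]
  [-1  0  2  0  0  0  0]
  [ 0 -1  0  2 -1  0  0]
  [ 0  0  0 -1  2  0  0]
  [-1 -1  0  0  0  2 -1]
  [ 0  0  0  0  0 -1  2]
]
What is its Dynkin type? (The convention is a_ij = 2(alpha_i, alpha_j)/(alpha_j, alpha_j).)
The matrix has rank 7 with 2's on the diagonal. Reading the off-diagonal entries as Dynkin edges (a single edge where a_ij = a_ji = -1; a double or triple edge where a_ij * a_ji = 2 or 3), the diagram is a chain of 6 nodes with one extra node attached to the third node from one end (E_7). One simple-root ordering that puts it in standard form is (alpha_3, alpha_7, alpha_1, alpha_6, alpha_2, alpha_4, alpha_5). So the algebra is type E_7.

E_7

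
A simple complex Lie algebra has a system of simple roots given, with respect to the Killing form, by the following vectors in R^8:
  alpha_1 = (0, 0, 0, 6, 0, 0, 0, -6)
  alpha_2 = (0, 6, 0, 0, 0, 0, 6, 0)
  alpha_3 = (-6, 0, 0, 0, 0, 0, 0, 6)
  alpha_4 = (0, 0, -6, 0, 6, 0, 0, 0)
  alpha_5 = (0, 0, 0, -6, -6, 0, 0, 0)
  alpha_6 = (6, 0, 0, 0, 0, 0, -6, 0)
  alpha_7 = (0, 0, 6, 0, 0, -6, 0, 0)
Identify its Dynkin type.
Compute the Cartan integers a_ij = 2(alpha_i, alpha_j)/(alpha_j, alpha_j); the resulting 7x7 Cartan matrix is
[[2, 0, -1, 0, -1, 0, 0], [0, 2, 0, 0, 0, -1, 0], [-1, 0, 2, 0, 0, -1, 0], [0, 0, 0, 2, -1, 0, -1], [-1, 0, 0, -1, 2, 0, 0], [0, -1, -1, 0, 0, 2, 0], [0, 0, 0, -1, 0, 0, 2]].
All simple roots have the same length, so the diagram is simply laced. The associated Dynkin diagram is a chain of 7 nodes with single edges (A_7), so the type is A_7 (the algebra sl(8)).

A7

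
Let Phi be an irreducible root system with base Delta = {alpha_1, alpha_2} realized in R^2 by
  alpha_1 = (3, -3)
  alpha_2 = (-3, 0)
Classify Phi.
type B_2

Compute the Cartan integers a_ij = 2(alpha_i, alpha_j)/(alpha_j, alpha_j); the resulting 2x2 Cartan matrix is
[[2, -2], [-1, 2]].
The roots have two lengths (squared-length ratio 2:1); the short ones are alpha_{2}. The associated Dynkin diagram is a chain of 2 nodes with a double edge at one end; the terminal node there is the unique short simple root (B_2), so the type is B_2 (the algebra so(5)).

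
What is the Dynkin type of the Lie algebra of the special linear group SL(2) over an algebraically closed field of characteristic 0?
type A_1

This is sl(2), which has dimension 2^2 - 1 = 3 and rank 2 - 1 = 1 (a Cartan subalgebra is the diagonal traceless matrices). In the classification of classical Lie algebras, the special linear algebra sl(n+1) has type A_n; here n = 1, so the Dynkin diagram is a chain of 1 nodes with single edges (A_1). Hence the type is A_1.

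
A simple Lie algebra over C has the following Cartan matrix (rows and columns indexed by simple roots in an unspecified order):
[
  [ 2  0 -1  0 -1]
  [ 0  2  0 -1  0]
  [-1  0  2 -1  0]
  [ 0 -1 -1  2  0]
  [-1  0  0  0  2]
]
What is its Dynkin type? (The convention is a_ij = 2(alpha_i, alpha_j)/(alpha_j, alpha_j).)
The matrix has rank 5 with 2's on the diagonal. Reading the off-diagonal entries as Dynkin edges (a single edge where a_ij = a_ji = -1; a double or triple edge where a_ij * a_ji = 2 or 3), the diagram is a chain of 5 nodes with single edges (A_5). One simple-root ordering that puts it in standard form is (alpha_5, alpha_1, alpha_3, alpha_4, alpha_2). So the algebra is type A_5, i.e. sl(6).

A_5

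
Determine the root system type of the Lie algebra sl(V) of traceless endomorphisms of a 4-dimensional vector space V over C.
A_3

This is sl(4), which has dimension 4^2 - 1 = 15 and rank 4 - 1 = 3 (a Cartan subalgebra is the diagonal traceless matrices). In the classification of classical Lie algebras, the special linear algebra sl(n+1) has type A_n; here n = 3, so the Dynkin diagram is a chain of 3 nodes with single edges (A_3). Hence the type is A_3.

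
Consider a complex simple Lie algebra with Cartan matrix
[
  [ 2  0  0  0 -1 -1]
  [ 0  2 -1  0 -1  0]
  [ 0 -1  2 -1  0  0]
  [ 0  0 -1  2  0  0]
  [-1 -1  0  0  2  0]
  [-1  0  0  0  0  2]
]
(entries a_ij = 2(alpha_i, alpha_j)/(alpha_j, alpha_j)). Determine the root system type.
A_6 (sl(7))

The matrix has rank 6 with 2's on the diagonal. Reading the off-diagonal entries as Dynkin edges (a single edge where a_ij = a_ji = -1; a double or triple edge where a_ij * a_ji = 2 or 3), the diagram is a chain of 6 nodes with single edges (A_6). One simple-root ordering that puts it in standard form is (alpha_6, alpha_1, alpha_5, alpha_2, alpha_3, alpha_4). So the algebra is type A_6, i.e. sl(7).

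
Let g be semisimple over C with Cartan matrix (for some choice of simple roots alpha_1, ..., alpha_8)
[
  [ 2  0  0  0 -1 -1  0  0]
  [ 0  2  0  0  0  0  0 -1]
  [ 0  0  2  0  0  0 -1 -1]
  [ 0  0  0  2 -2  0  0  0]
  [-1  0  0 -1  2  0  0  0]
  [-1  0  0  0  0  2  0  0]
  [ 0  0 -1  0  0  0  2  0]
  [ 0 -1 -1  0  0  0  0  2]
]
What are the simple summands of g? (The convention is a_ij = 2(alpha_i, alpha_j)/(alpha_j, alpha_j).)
A_4 + C_4

The diagram associated to this matrix has two connected components: the simple roots {alpha_2, alpha_3, alpha_7, alpha_8} form a chain of 4 nodes with single edges (A_4), and {alpha_1, alpha_4, alpha_5, alpha_6} form a chain of 4 nodes with a double edge at one end; the terminal node there is the unique long simple root (C_4). A semisimple Lie algebra decomposes uniquely as the direct sum of simple ideals, one per connected component of its Dynkin diagram, so g ≅ A_4 ⊕ C_4 (dimension 24 + 36 = 60).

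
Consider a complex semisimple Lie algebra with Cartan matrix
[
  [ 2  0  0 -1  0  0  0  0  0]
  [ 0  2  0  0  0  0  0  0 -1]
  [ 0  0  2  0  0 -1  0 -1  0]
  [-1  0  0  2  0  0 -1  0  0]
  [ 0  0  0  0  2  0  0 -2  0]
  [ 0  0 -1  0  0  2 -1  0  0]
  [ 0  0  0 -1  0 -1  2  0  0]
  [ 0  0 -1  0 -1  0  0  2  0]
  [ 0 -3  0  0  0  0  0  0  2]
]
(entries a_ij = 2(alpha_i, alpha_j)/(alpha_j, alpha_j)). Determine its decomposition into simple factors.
The diagram associated to this matrix has two connected components: the simple roots {alpha_1, alpha_3, alpha_4, alpha_5, alpha_6, alpha_7, alpha_8} form a chain of 7 nodes with a double edge at one end; the terminal node there is the unique long simple root (C_7), and {alpha_2, alpha_9} form two nodes joined by a triple edge (G_2). A semisimple Lie algebra decomposes uniquely as the direct sum of simple ideals, one per connected component of its Dynkin diagram, so g ≅ C_7 ⊕ G_2 (dimension 105 + 14 = 119).

C_7 ⊕ G_2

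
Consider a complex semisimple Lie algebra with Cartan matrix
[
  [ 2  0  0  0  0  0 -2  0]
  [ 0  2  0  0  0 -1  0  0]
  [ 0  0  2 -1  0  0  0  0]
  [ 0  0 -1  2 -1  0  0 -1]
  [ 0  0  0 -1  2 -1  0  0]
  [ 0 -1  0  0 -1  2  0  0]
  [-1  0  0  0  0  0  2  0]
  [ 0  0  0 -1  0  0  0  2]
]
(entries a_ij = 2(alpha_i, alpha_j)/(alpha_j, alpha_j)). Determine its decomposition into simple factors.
The diagram associated to this matrix has two connected components: the simple roots {alpha_1, alpha_7} form a chain of 2 nodes with a double edge at one end; the terminal node there is the unique short simple root (B_2), and {alpha_2, alpha_3, alpha_4, alpha_5, alpha_6, alpha_8} form a chain of 4 nodes with a fork of two nodes at one end (D_6). A semisimple Lie algebra decomposes uniquely as the direct sum of simple ideals, one per connected component of its Dynkin diagram, so g ≅ B_2 ⊕ D_6 (dimension 10 + 66 = 76).

B2 ⊕ D6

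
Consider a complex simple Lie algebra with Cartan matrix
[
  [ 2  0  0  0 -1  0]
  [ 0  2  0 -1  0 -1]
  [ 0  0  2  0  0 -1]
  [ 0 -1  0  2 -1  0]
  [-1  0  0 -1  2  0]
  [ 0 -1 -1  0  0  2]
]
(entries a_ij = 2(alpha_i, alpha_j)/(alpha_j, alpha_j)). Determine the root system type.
The matrix has rank 6 with 2's on the diagonal. Reading the off-diagonal entries as Dynkin edges (a single edge where a_ij = a_ji = -1; a double or triple edge where a_ij * a_ji = 2 or 3), the diagram is a chain of 6 nodes with single edges (A_6). One simple-root ordering that puts it in standard form is (alpha_1, alpha_5, alpha_4, alpha_2, alpha_6, alpha_3). So the algebra is type A_6, i.e. sl(7).

A6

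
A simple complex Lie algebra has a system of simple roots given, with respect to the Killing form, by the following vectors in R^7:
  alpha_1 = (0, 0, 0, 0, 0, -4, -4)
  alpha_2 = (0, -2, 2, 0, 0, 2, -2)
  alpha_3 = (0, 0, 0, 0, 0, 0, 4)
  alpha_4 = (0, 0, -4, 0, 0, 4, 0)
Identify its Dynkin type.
Compute the Cartan integers a_ij = 2(alpha_i, alpha_j)/(alpha_j, alpha_j); the resulting 4x4 Cartan matrix is
[[2, 0, -2, -1], [0, 2, -1, 0], [-1, -1, 2, 0], [-1, 0, 0, 2]].
The roots have two lengths (squared-length ratio 2:1); the short ones are alpha_{2,3}. The associated Dynkin diagram is a chain of 4 nodes with a double edge between the middle two (F_4), so the type is F_4.

F4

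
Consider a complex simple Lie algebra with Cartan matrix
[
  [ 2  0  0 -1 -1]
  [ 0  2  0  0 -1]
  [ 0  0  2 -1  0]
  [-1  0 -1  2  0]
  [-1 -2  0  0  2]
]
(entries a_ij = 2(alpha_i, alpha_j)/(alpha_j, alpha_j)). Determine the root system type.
The matrix has rank 5 with 2's on the diagonal. Reading the off-diagonal entries as Dynkin edges (a single edge where a_ij = a_ji = -1; a double or triple edge where a_ij * a_ji = 2 or 3), the diagram is a chain of 5 nodes with a double edge at one end; the terminal node there is the unique short simple root (B_5). One simple-root ordering that puts it in standard form is (alpha_3, alpha_4, alpha_1, alpha_5, alpha_2). So the algebra is type B_5, i.e. so(11).

B_5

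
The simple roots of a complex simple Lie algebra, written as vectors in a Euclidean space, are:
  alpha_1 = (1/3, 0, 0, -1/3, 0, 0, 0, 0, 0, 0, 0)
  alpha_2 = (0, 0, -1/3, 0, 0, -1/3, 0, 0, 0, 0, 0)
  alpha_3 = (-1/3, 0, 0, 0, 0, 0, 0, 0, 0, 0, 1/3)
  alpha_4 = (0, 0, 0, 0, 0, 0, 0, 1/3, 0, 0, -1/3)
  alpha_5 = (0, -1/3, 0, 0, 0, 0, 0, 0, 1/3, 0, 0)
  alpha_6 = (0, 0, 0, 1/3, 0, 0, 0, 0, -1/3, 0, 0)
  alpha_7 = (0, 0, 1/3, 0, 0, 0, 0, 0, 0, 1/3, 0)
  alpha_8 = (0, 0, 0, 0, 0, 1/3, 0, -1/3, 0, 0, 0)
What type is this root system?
Compute the Cartan integers a_ij = 2(alpha_i, alpha_j)/(alpha_j, alpha_j); the resulting 8x8 Cartan matrix is
[[2, 0, -1, 0, 0, -1, 0, 0], [0, 2, 0, 0, 0, 0, -1, -1], [-1, 0, 2, -1, 0, 0, 0, 0], [0, 0, -1, 2, 0, 0, 0, -1], [0, 0, 0, 0, 2, -1, 0, 0], [-1, 0, 0, 0, -1, 2, 0, 0], [0, -1, 0, 0, 0, 0, 2, 0], [0, -1, 0, -1, 0, 0, 0, 2]].
All simple roots have the same length, so the diagram is simply laced. The associated Dynkin diagram is a chain of 8 nodes with single edges (A_8), so the type is A_8 (the algebra sl(9)).

A_8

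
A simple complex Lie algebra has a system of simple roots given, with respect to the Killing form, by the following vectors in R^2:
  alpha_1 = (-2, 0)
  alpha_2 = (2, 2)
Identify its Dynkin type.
Compute the Cartan integers a_ij = 2(alpha_i, alpha_j)/(alpha_j, alpha_j); the resulting 2x2 Cartan matrix is
[[2, -1], [-2, 2]].
The roots have two lengths (squared-length ratio 2:1); the short ones are alpha_{1}. The associated Dynkin diagram is a chain of 2 nodes with a double edge at one end; the terminal node there is the unique short simple root (B_2), so the type is B_2 (the algebra so(5)).

B_2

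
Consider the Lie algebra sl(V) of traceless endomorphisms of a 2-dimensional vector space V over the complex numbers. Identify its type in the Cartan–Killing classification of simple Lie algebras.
This is sl(2), which has dimension 2^2 - 1 = 3 and rank 2 - 1 = 1 (a Cartan subalgebra is the diagonal traceless matrices). In the classification of classical Lie algebras, the special linear algebra sl(n+1) has type A_n; here n = 1, so the Dynkin diagram is a chain of 1 nodes with single edges (A_1). Hence the type is A_1.

A_1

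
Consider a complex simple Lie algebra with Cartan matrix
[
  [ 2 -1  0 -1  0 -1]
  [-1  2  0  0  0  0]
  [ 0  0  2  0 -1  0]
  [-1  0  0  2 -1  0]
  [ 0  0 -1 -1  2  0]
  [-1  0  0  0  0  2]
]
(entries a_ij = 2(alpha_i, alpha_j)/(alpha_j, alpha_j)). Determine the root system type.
The matrix has rank 6 with 2's on the diagonal. Reading the off-diagonal entries as Dynkin edges (a single edge where a_ij = a_ji = -1; a double or triple edge where a_ij * a_ji = 2 or 3), the diagram is a chain of 4 nodes with a fork of two nodes at one end (D_6). One simple-root ordering that puts it in standard form is (alpha_3, alpha_5, alpha_4, alpha_1, alpha_6, alpha_2). So the algebra is type D_6, i.e. so(12).

D_6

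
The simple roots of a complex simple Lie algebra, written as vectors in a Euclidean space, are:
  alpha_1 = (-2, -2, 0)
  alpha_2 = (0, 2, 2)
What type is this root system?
A2

Compute the Cartan integers a_ij = 2(alpha_i, alpha_j)/(alpha_j, alpha_j); the resulting 2x2 Cartan matrix is
[[2, -1], [-1, 2]].
All simple roots have the same length, so the diagram is simply laced. The associated Dynkin diagram is a chain of 2 nodes with single edges (A_2), so the type is A_2 (the algebra sl(3)).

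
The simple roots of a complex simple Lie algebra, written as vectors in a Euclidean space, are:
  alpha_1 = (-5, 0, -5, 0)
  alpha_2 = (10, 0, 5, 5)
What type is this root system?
G_2

Compute the Cartan integers a_ij = 2(alpha_i, alpha_j)/(alpha_j, alpha_j); the resulting 2x2 Cartan matrix is
[[2, -1], [-3, 2]].
The roots have two lengths (squared-length ratio 3:1); the short ones are alpha_{1}. The associated Dynkin diagram is two nodes joined by a triple edge (G_2), so the type is G_2.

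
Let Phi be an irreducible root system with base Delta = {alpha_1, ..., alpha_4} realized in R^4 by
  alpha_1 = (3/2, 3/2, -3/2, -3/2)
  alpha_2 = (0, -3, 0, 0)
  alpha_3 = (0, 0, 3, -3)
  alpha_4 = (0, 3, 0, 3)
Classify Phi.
F_4

Compute the Cartan integers a_ij = 2(alpha_i, alpha_j)/(alpha_j, alpha_j); the resulting 4x4 Cartan matrix is
[[2, -1, 0, 0], [-1, 2, 0, -1], [0, 0, 2, -1], [0, -2, -1, 2]].
The roots have two lengths (squared-length ratio 2:1); the short ones are alpha_{1,2}. The associated Dynkin diagram is a chain of 4 nodes with a double edge between the middle two (F_4), so the type is F_4.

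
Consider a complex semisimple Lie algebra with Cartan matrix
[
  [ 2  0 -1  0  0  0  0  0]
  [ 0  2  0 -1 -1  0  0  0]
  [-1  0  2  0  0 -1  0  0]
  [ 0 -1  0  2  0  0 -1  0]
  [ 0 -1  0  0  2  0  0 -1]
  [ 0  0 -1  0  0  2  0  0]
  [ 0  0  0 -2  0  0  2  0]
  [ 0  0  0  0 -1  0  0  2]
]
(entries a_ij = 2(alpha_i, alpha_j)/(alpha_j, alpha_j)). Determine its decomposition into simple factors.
The diagram associated to this matrix has two connected components: the simple roots {alpha_1, alpha_3, alpha_6} form a chain of 3 nodes with single edges (A_3), and {alpha_2, alpha_4, alpha_5, alpha_7, alpha_8} form a chain of 5 nodes with a double edge at one end; the terminal node there is the unique long simple root (C_5). A semisimple Lie algebra decomposes uniquely as the direct sum of simple ideals, one per connected component of its Dynkin diagram, so g ≅ A_3 ⊕ C_5 (dimension 15 + 55 = 70).

A3 + C5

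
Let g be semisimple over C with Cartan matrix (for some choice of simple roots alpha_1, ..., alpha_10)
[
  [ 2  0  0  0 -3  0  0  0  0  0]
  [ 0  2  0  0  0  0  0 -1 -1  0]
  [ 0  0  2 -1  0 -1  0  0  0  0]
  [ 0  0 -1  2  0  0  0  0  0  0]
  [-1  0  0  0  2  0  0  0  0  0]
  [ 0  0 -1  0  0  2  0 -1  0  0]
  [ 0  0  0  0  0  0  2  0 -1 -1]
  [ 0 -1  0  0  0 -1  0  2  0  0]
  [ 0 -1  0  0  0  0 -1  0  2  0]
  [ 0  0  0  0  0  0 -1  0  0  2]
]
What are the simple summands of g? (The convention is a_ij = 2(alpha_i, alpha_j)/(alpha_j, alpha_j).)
The diagram associated to this matrix has two connected components: the simple roots {alpha_2, alpha_3, alpha_4, alpha_6, alpha_7, alpha_8, alpha_9, alpha_10} form a chain of 8 nodes with single edges (A_8), and {alpha_1, alpha_5} form two nodes joined by a triple edge (G_2). A semisimple Lie algebra decomposes uniquely as the direct sum of simple ideals, one per connected component of its Dynkin diagram, so g ≅ A_8 ⊕ G_2 (dimension 80 + 14 = 94).

type A_8 + type G_2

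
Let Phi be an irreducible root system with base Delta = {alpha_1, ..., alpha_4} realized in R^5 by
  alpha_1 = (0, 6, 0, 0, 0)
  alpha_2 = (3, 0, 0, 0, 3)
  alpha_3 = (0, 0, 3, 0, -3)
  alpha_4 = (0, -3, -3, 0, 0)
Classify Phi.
Compute the Cartan integers a_ij = 2(alpha_i, alpha_j)/(alpha_j, alpha_j); the resulting 4x4 Cartan matrix is
[[2, 0, 0, -2], [0, 2, -1, 0], [0, -1, 2, -1], [-1, 0, -1, 2]].
The roots have two lengths (squared-length ratio 2:1); the short ones are alpha_{2,3,4}. The associated Dynkin diagram is a chain of 4 nodes with a double edge at one end; the terminal node there is the unique long simple root (C_4), so the type is C_4 (the algebra sp(8)).

C_4 (sp(8))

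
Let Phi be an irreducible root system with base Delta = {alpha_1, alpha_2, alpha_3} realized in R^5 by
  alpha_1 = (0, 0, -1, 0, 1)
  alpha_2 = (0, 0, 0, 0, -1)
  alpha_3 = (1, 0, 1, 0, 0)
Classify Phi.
type B_3

Compute the Cartan integers a_ij = 2(alpha_i, alpha_j)/(alpha_j, alpha_j); the resulting 3x3 Cartan matrix is
[[2, -2, -1], [-1, 2, 0], [-1, 0, 2]].
The roots have two lengths (squared-length ratio 2:1); the short ones are alpha_{2}. The associated Dynkin diagram is a chain of 3 nodes with a double edge at one end; the terminal node there is the unique short simple root (B_3), so the type is B_3 (the algebra so(7)).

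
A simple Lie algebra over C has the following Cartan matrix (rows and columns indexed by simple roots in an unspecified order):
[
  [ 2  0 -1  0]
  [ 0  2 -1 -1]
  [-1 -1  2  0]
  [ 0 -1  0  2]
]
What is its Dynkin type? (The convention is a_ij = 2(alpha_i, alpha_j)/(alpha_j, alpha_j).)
The matrix has rank 4 with 2's on the diagonal. Reading the off-diagonal entries as Dynkin edges (a single edge where a_ij = a_ji = -1; a double or triple edge where a_ij * a_ji = 2 or 3), the diagram is a chain of 4 nodes with single edges (A_4). One simple-root ordering that puts it in standard form is (alpha_4, alpha_2, alpha_3, alpha_1). So the algebra is type A_4, i.e. sl(5).

A_4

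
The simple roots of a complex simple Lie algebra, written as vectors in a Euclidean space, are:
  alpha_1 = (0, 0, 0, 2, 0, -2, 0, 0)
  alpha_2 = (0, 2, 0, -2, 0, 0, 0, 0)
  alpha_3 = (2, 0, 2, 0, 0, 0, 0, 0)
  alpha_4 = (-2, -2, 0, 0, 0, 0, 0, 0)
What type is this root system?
Compute the Cartan integers a_ij = 2(alpha_i, alpha_j)/(alpha_j, alpha_j); the resulting 4x4 Cartan matrix is
[[2, -1, 0, 0], [-1, 2, 0, -1], [0, 0, 2, -1], [0, -1, -1, 2]].
All simple roots have the same length, so the diagram is simply laced. The associated Dynkin diagram is a chain of 4 nodes with single edges (A_4), so the type is A_4 (the algebra sl(5)).

A4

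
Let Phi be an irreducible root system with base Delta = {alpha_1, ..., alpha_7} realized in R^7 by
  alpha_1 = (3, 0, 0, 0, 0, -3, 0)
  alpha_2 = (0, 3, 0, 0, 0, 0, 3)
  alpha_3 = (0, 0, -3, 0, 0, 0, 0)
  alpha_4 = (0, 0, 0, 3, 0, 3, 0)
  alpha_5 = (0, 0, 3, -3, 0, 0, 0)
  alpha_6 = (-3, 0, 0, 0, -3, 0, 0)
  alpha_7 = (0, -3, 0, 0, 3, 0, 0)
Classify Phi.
Compute the Cartan integers a_ij = 2(alpha_i, alpha_j)/(alpha_j, alpha_j); the resulting 7x7 Cartan matrix is
[[2, 0, 0, -1, 0, -1, 0], [0, 2, 0, 0, 0, 0, -1], [0, 0, 2, 0, -1, 0, 0], [-1, 0, 0, 2, -1, 0, 0], [0, 0, -2, -1, 2, 0, 0], [-1, 0, 0, 0, 0, 2, -1], [0, -1, 0, 0, 0, -1, 2]].
The roots have two lengths (squared-length ratio 2:1); the short ones are alpha_{3}. The associated Dynkin diagram is a chain of 7 nodes with a double edge at one end; the terminal node there is the unique short simple root (B_7), so the type is B_7 (the algebra so(15)).

type B_7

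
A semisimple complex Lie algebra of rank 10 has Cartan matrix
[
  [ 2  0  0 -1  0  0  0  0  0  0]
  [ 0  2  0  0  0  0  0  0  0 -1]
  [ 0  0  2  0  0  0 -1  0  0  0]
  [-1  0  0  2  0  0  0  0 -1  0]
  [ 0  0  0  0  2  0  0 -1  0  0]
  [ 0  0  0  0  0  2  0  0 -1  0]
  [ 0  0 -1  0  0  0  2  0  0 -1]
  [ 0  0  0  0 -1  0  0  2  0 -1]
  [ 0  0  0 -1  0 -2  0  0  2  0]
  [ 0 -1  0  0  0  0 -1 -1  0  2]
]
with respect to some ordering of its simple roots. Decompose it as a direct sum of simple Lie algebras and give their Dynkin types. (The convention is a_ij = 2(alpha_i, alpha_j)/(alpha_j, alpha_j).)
B_4 ⊕ E_6

The diagram associated to this matrix has two connected components: the simple roots {alpha_1, alpha_4, alpha_6, alpha_9} form a chain of 4 nodes with a double edge at one end; the terminal node there is the unique short simple root (B_4), and {alpha_2, alpha_3, alpha_5, alpha_7, alpha_8, alpha_10} form a chain of 5 nodes with one extra node attached to the third node from one end (E_6). A semisimple Lie algebra decomposes uniquely as the direct sum of simple ideals, one per connected component of its Dynkin diagram, so g ≅ B_4 ⊕ E_6 (dimension 36 + 78 = 114).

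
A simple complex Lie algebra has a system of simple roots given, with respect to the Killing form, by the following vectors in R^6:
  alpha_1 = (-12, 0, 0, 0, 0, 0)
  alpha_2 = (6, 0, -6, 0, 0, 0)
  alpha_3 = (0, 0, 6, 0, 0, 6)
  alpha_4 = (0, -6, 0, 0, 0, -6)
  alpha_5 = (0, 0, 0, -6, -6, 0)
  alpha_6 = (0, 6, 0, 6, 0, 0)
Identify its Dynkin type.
Compute the Cartan integers a_ij = 2(alpha_i, alpha_j)/(alpha_j, alpha_j); the resulting 6x6 Cartan matrix is
[[2, -2, 0, 0, 0, 0], [-1, 2, -1, 0, 0, 0], [0, -1, 2, -1, 0, 0], [0, 0, -1, 2, 0, -1], [0, 0, 0, 0, 2, -1], [0, 0, 0, -1, -1, 2]].
The roots have two lengths (squared-length ratio 2:1); the short ones are alpha_{2,3,4,5,6}. The associated Dynkin diagram is a chain of 6 nodes with a double edge at one end; the terminal node there is the unique long simple root (C_6), so the type is C_6 (the algebra sp(12)).

C6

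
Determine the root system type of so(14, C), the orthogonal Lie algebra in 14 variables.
D7

This is so(14) with 14 even, which has dimension 14(14-1)/2 = 91 and rank 14/2 = 7. In the classification of classical Lie algebras, the orthogonal algebra so(2n) in an even number of variables has type D_n; here n = 7, so the Dynkin diagram is a chain of 5 nodes with a fork of two nodes at one end (D_7). Hence the type is D_7.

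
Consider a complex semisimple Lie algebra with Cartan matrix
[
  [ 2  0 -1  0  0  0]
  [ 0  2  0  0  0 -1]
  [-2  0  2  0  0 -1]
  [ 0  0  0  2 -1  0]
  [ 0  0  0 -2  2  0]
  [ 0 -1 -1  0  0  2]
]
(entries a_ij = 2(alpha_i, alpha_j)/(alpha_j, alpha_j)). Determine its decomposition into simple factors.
The diagram associated to this matrix has two connected components: the simple roots {alpha_4, alpha_5} form a chain of 2 nodes with a double edge at one end; the terminal node there is the unique short simple root (B_2), and {alpha_1, alpha_2, alpha_3, alpha_6} form a chain of 4 nodes with a double edge at one end; the terminal node there is the unique short simple root (B_4). A semisimple Lie algebra decomposes uniquely as the direct sum of simple ideals, one per connected component of its Dynkin diagram, so g ≅ B_2 ⊕ B_4 (dimension 10 + 36 = 46).

type B_2 + type B_4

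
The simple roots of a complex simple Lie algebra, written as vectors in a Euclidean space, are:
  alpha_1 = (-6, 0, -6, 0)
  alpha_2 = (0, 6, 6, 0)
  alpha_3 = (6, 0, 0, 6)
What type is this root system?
A_3

Compute the Cartan integers a_ij = 2(alpha_i, alpha_j)/(alpha_j, alpha_j); the resulting 3x3 Cartan matrix is
[[2, -1, -1], [-1, 2, 0], [-1, 0, 2]].
All simple roots have the same length, so the diagram is simply laced. The associated Dynkin diagram is a chain of 3 nodes with single edges (A_3), so the type is A_3 (the algebra sl(4)).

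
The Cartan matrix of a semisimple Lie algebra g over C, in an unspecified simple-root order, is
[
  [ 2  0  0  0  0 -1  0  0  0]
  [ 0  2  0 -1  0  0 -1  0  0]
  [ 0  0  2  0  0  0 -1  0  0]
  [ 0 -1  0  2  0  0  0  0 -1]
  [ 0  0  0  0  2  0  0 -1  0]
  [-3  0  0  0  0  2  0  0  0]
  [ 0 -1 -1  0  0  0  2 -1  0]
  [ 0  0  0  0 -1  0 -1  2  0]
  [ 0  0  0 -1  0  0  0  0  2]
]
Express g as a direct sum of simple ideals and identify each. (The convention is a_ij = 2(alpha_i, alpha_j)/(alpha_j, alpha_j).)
type E_7 + type G_2

The diagram associated to this matrix has two connected components: the simple roots {alpha_2, alpha_3, alpha_4, alpha_5, alpha_7, alpha_8, alpha_9} form a chain of 6 nodes with one extra node attached to the third node from one end (E_7), and {alpha_1, alpha_6} form two nodes joined by a triple edge (G_2). A semisimple Lie algebra decomposes uniquely as the direct sum of simple ideals, one per connected component of its Dynkin diagram, so g ≅ E_7 ⊕ G_2 (dimension 133 + 14 = 147).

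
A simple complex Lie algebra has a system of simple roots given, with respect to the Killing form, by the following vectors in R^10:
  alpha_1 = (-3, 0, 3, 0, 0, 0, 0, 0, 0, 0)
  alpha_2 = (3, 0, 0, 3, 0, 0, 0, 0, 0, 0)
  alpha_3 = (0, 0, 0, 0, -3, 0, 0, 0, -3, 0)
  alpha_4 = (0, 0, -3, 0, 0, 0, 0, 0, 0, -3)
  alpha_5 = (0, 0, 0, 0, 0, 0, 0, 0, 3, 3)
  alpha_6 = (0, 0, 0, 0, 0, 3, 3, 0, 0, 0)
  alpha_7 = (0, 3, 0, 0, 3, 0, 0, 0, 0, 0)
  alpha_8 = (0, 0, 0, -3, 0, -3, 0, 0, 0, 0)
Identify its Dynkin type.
Compute the Cartan integers a_ij = 2(alpha_i, alpha_j)/(alpha_j, alpha_j); the resulting 8x8 Cartan matrix is
[[2, -1, 0, -1, 0, 0, 0, 0], [-1, 2, 0, 0, 0, 0, 0, -1], [0, 0, 2, 0, -1, 0, -1, 0], [-1, 0, 0, 2, -1, 0, 0, 0], [0, 0, -1, -1, 2, 0, 0, 0], [0, 0, 0, 0, 0, 2, 0, -1], [0, 0, -1, 0, 0, 0, 2, 0], [0, -1, 0, 0, 0, -1, 0, 2]].
All simple roots have the same length, so the diagram is simply laced. The associated Dynkin diagram is a chain of 8 nodes with single edges (A_8), so the type is A_8 (the algebra sl(9)).

A_8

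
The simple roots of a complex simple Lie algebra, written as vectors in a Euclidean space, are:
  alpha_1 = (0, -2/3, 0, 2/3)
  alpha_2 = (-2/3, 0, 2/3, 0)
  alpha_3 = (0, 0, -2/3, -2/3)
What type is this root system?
Compute the Cartan integers a_ij = 2(alpha_i, alpha_j)/(alpha_j, alpha_j); the resulting 3x3 Cartan matrix is
[[2, 0, -1], [0, 2, -1], [-1, -1, 2]].
All simple roots have the same length, so the diagram is simply laced. The associated Dynkin diagram is a chain of 3 nodes with single edges (A_3), so the type is A_3 (the algebra sl(4)).

A_3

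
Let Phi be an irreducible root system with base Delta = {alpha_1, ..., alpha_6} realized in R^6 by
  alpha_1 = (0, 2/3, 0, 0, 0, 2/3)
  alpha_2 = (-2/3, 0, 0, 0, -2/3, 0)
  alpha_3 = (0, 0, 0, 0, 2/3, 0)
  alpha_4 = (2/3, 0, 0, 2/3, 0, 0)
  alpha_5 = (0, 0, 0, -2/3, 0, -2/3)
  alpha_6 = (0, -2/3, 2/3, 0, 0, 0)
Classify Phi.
Compute the Cartan integers a_ij = 2(alpha_i, alpha_j)/(alpha_j, alpha_j); the resulting 6x6 Cartan matrix is
[[2, 0, 0, 0, -1, -1], [0, 2, -2, -1, 0, 0], [0, -1, 2, 0, 0, 0], [0, -1, 0, 2, -1, 0], [-1, 0, 0, -1, 2, 0], [-1, 0, 0, 0, 0, 2]].
The roots have two lengths (squared-length ratio 2:1); the short ones are alpha_{3}. The associated Dynkin diagram is a chain of 6 nodes with a double edge at one end; the terminal node there is the unique short simple root (B_6), so the type is B_6 (the algebra so(13)).

B6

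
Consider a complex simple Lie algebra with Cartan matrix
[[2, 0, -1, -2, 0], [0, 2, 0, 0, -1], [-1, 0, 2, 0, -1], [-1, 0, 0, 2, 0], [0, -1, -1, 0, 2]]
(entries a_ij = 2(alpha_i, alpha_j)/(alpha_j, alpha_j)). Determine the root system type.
type B_5

The matrix has rank 5 with 2's on the diagonal. Reading the off-diagonal entries as Dynkin edges (a single edge where a_ij = a_ji = -1; a double or triple edge where a_ij * a_ji = 2 or 3), the diagram is a chain of 5 nodes with a double edge at one end; the terminal node there is the unique short simple root (B_5). One simple-root ordering that puts it in standard form is (alpha_2, alpha_5, alpha_3, alpha_1, alpha_4). So the algebra is type B_5, i.e. so(11).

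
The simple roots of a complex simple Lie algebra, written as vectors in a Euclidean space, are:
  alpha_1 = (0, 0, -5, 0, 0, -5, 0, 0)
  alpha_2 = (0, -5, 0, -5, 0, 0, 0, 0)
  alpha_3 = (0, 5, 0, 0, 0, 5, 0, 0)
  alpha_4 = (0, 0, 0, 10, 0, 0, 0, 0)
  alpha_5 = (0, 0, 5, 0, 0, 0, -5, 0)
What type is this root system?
C_5 (sp(10))

Compute the Cartan integers a_ij = 2(alpha_i, alpha_j)/(alpha_j, alpha_j); the resulting 5x5 Cartan matrix is
[[2, 0, -1, 0, -1], [0, 2, -1, -1, 0], [-1, -1, 2, 0, 0], [0, -2, 0, 2, 0], [-1, 0, 0, 0, 2]].
The roots have two lengths (squared-length ratio 2:1); the short ones are alpha_{1,2,3,5}. The associated Dynkin diagram is a chain of 5 nodes with a double edge at one end; the terminal node there is the unique long simple root (C_5), so the type is C_5 (the algebra sp(10)).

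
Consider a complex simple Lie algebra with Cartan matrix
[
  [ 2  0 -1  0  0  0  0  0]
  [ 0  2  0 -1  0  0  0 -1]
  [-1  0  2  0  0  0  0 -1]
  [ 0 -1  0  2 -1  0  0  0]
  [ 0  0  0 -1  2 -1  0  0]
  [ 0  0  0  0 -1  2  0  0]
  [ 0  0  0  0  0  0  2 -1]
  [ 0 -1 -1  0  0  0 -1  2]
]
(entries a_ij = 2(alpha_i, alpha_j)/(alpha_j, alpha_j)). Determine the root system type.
E8

The matrix has rank 8 with 2's on the diagonal. Reading the off-diagonal entries as Dynkin edges (a single edge where a_ij = a_ji = -1; a double or triple edge where a_ij * a_ji = 2 or 3), the diagram is a chain of 7 nodes with one extra node attached to the third node from one end (E_8). One simple-root ordering that puts it in standard form is (alpha_1, alpha_7, alpha_3, alpha_8, alpha_2, alpha_4, alpha_5, alpha_6). So the algebra is type E_8.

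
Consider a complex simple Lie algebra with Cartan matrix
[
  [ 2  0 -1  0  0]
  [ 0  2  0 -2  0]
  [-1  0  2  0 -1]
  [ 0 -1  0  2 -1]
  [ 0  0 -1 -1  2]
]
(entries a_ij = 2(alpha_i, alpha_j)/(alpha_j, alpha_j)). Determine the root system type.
The matrix has rank 5 with 2's on the diagonal. Reading the off-diagonal entries as Dynkin edges (a single edge where a_ij = a_ji = -1; a double or triple edge where a_ij * a_ji = 2 or 3), the diagram is a chain of 5 nodes with a double edge at one end; the terminal node there is the unique long simple root (C_5). One simple-root ordering that puts it in standard form is (alpha_1, alpha_3, alpha_5, alpha_4, alpha_2). So the algebra is type C_5, i.e. sp(10).

C_5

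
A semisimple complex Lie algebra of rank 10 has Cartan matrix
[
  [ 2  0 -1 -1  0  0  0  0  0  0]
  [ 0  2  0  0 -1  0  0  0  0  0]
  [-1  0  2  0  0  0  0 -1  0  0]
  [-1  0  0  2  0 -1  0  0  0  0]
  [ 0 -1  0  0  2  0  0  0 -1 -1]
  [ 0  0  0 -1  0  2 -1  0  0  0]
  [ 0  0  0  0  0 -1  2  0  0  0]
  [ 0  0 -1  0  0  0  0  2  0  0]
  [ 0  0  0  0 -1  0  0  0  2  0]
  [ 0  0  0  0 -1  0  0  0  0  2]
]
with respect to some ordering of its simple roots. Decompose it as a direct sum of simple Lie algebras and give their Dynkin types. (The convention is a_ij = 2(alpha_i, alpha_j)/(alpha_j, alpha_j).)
The diagram associated to this matrix has two connected components: the simple roots {alpha_1, alpha_3, alpha_4, alpha_6, alpha_7, alpha_8} form a chain of 6 nodes with single edges (A_6), and {alpha_2, alpha_5, alpha_9, alpha_10} form a chain of 2 nodes with a fork of two nodes at one end (D_4). A semisimple Lie algebra decomposes uniquely as the direct sum of simple ideals, one per connected component of its Dynkin diagram, so g ≅ A_6 ⊕ D_4 (dimension 48 + 28 = 76).

A_6 ⊕ D_4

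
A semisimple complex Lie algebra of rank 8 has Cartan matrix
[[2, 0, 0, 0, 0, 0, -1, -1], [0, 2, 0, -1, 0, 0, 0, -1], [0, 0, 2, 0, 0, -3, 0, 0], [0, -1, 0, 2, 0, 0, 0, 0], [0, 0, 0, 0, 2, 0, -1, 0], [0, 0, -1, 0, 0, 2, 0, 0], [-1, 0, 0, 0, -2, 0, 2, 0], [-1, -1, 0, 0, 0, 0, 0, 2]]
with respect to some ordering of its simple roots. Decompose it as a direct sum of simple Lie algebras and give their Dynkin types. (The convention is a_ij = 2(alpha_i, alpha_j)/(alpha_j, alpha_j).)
The diagram associated to this matrix has two connected components: the simple roots {alpha_1, alpha_2, alpha_4, alpha_5, alpha_7, alpha_8} form a chain of 6 nodes with a double edge at one end; the terminal node there is the unique short simple root (B_6), and {alpha_3, alpha_6} form two nodes joined by a triple edge (G_2). A semisimple Lie algebra decomposes uniquely as the direct sum of simple ideals, one per connected component of its Dynkin diagram, so g ≅ B_6 ⊕ G_2 (dimension 78 + 14 = 92).

B6 + G2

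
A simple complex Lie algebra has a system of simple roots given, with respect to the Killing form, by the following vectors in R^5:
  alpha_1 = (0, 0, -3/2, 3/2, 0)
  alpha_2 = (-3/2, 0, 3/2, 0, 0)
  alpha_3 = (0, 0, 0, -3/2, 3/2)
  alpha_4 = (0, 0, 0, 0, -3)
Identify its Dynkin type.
Compute the Cartan integers a_ij = 2(alpha_i, alpha_j)/(alpha_j, alpha_j); the resulting 4x4 Cartan matrix is
[[2, -1, -1, 0], [-1, 2, 0, 0], [-1, 0, 2, -1], [0, 0, -2, 2]].
The roots have two lengths (squared-length ratio 2:1); the short ones are alpha_{1,2,3}. The associated Dynkin diagram is a chain of 4 nodes with a double edge at one end; the terminal node there is the unique long simple root (C_4), so the type is C_4 (the algebra sp(8)).

C_4 (sp(8))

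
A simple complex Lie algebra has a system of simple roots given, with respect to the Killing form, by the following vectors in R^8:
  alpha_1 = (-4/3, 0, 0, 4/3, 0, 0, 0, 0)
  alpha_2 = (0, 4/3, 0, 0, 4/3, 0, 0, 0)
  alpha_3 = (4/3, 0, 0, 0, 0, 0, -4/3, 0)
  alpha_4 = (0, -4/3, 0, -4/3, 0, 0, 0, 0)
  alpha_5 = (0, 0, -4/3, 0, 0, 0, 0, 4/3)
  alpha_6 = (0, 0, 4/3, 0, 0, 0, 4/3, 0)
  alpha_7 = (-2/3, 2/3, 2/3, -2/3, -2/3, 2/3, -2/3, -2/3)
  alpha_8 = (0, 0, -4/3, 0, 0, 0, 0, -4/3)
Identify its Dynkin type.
E8

Compute the Cartan integers a_ij = 2(alpha_i, alpha_j)/(alpha_j, alpha_j); the resulting 8x8 Cartan matrix is
[[2, 0, -1, -1, 0, 0, 0, 0], [0, 2, 0, -1, 0, 0, 0, 0], [-1, 0, 2, 0, 0, -1, 0, 0], [-1, -1, 0, 2, 0, 0, 0, 0], [0, 0, 0, 0, 2, -1, -1, 0], [0, 0, -1, 0, -1, 2, 0, -1], [0, 0, 0, 0, -1, 0, 2, 0], [0, 0, 0, 0, 0, -1, 0, 2]].
All simple roots have the same length, so the diagram is simply laced. The associated Dynkin diagram is a chain of 7 nodes with one extra node attached to the third node from one end (E_8), so the type is E_8.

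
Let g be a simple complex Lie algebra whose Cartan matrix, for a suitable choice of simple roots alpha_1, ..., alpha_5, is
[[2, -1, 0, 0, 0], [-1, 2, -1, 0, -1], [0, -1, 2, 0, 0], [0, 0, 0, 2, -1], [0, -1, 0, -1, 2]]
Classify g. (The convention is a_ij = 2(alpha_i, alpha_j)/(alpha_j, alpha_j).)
D_5 (so(10))

The matrix has rank 5 with 2's on the diagonal. Reading the off-diagonal entries as Dynkin edges (a single edge where a_ij = a_ji = -1; a double or triple edge where a_ij * a_ji = 2 or 3), the diagram is a chain of 3 nodes with a fork of two nodes at one end (D_5). One simple-root ordering that puts it in standard form is (alpha_4, alpha_5, alpha_2, alpha_1, alpha_3). So the algebra is type D_5, i.e. so(10).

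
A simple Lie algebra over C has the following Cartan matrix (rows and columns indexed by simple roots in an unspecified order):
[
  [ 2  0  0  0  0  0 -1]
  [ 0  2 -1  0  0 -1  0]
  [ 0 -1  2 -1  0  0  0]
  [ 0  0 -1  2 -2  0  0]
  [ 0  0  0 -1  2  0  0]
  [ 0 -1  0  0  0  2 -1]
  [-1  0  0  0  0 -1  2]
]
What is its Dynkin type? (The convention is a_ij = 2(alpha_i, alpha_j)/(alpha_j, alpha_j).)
The matrix has rank 7 with 2's on the diagonal. Reading the off-diagonal entries as Dynkin edges (a single edge where a_ij = a_ji = -1; a double or triple edge where a_ij * a_ji = 2 or 3), the diagram is a chain of 7 nodes with a double edge at one end; the terminal node there is the unique short simple root (B_7). One simple-root ordering that puts it in standard form is (alpha_1, alpha_7, alpha_6, alpha_2, alpha_3, alpha_4, alpha_5). So the algebra is type B_7, i.e. so(15).

type B_7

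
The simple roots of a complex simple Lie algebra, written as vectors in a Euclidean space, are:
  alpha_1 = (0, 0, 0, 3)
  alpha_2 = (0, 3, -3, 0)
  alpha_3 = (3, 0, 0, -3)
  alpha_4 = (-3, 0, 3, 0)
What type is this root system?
type B_4

Compute the Cartan integers a_ij = 2(alpha_i, alpha_j)/(alpha_j, alpha_j); the resulting 4x4 Cartan matrix is
[[2, 0, -1, 0], [0, 2, 0, -1], [-2, 0, 2, -1], [0, -1, -1, 2]].
The roots have two lengths (squared-length ratio 2:1); the short ones are alpha_{1}. The associated Dynkin diagram is a chain of 4 nodes with a double edge at one end; the terminal node there is the unique short simple root (B_4), so the type is B_4 (the algebra so(9)).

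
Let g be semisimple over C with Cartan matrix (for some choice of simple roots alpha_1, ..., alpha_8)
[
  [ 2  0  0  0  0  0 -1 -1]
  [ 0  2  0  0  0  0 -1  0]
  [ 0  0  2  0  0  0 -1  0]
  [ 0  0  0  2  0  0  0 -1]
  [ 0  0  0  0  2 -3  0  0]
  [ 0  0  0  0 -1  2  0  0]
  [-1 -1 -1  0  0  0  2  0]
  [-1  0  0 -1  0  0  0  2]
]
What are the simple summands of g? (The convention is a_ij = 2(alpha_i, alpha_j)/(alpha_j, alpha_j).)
The diagram associated to this matrix has two connected components: the simple roots {alpha_1, alpha_2, alpha_3, alpha_4, alpha_7, alpha_8} form a chain of 4 nodes with a fork of two nodes at one end (D_6), and {alpha_5, alpha_6} form two nodes joined by a triple edge (G_2). A semisimple Lie algebra decomposes uniquely as the direct sum of simple ideals, one per connected component of its Dynkin diagram, so g ≅ D_6 ⊕ G_2 (dimension 66 + 14 = 80).

type D_6 + type G_2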